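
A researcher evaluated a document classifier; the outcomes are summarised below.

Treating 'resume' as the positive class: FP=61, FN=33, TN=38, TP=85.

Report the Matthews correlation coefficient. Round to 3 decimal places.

MCC = (TP·TN − FP·FN) / √((TP+FP)(TP+FN)(TN+FP)(TN+FN))
Numerator = 85·38 − 61·33 = 1217
Denominator = √(146·118·99·71) = √121095612 = 11004.3451
MCC = 1217 / 11004.3451 = 0.111

0.111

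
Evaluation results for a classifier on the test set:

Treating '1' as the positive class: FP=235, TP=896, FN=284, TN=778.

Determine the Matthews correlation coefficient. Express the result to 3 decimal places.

MCC = (TP·TN − FP·FN) / √((TP+FP)(TP+FN)(TN+FP)(TN+FN))
Numerator = 896·778 − 235·284 = 630348
Denominator = √(1131·1180·1013·1062) = √1435749171480 = 1198227.5124
MCC = 630348 / 1198227.5124 = 0.526

0.526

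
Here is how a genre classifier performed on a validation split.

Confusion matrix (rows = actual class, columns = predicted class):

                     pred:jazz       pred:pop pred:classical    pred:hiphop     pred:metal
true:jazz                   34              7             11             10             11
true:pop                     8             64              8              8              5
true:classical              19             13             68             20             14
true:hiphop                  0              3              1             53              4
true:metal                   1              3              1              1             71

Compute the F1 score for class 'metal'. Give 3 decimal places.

F1 score = 2·TP/(2·TP+FP+FN).
metal: TP=71, FP=11+5+14+4=34, FN=1+3+1+1=6 → 142/182 = 0.7802

0.780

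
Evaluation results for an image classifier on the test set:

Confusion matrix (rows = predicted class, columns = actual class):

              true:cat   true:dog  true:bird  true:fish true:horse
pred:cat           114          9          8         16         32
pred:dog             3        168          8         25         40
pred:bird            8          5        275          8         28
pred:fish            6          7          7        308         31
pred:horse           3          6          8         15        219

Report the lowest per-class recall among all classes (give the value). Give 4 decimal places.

Per-class recall (TP/(TP+FN)):
  cat: TP=114, FN=3+8+6+3=20 → 114/134 = 0.85075
  dog: TP=168, FN=9+5+7+6=27 → 168/195 = 0.86154
  bird: TP=275, FN=8+8+7+8=31 → 275/306 = 0.89869
  fish: TP=308, FN=16+25+8+15=64 → 308/372 = 0.82796
  horse: TP=219, FN=32+40+28+31=131 → 219/350 = 0.62571
Lowest is class 'horse' with recall = 0.6257.

0.6257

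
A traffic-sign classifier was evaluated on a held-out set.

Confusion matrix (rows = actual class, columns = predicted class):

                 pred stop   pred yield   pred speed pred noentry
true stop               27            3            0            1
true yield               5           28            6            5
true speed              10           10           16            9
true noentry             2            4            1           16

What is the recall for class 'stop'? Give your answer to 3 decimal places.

0.871

Take TP from the diagonal, FP from the rest of the 'stop' prediction marginal, FN from the rest of the 'stop' actual marginal.
recall = TP/(TP+FN).
stop: TP=27, FN=3+0+1=4 → 27/31 = 0.8710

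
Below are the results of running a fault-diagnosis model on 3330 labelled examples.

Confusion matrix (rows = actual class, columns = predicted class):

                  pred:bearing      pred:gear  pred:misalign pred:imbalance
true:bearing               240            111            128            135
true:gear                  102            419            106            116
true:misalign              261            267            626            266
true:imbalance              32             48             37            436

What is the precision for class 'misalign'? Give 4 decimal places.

0.6979

precision = TP/(TP+FP).
misalign: TP=626, FP=128+106+37=271 → 626/897 = 0.69788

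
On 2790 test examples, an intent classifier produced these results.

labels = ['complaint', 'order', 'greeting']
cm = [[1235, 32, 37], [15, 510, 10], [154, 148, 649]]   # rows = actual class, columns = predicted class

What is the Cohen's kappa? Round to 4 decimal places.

0.7755

Observed agreement pₒ = trace/N = 2394/2790 = 0.85806
Expected agreement pₑ = Σ (rowᵢ·colᵢ)/N² = (1304·1404 + 535·690 + 951·696)/2790² = 0.36765
κ = (pₒ − pₑ)/(1 − pₑ) = (0.85806 − 0.36765)/(1 − 0.36765) = 0.7755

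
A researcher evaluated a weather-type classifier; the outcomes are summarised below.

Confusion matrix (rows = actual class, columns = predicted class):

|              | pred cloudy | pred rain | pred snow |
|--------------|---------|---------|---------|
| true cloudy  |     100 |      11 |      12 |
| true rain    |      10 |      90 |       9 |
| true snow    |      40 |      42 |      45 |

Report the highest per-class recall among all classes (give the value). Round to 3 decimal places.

0.826

Per-class recall (TP/(TP+FN)):
  cloudy: TP=100, FN=11+12=23 → 100/123 = 0.8130
  rain: TP=90, FN=10+9=19 → 90/109 = 0.8257
  snow: TP=45, FN=40+42=82 → 45/127 = 0.3543
Highest is class 'rain' with recall = 0.826.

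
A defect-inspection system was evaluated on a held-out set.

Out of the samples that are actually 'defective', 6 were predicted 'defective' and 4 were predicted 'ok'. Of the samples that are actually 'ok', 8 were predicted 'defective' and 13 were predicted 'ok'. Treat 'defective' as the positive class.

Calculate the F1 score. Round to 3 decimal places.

Precision = TP/(TP+FP) = 6/14 = 0.4286
Recall = TP/(TP+FN) = 6/10 = 0.6000
F1 = 2·TP/(2·TP+FP+FN) = 12/24 = 0.500

0.500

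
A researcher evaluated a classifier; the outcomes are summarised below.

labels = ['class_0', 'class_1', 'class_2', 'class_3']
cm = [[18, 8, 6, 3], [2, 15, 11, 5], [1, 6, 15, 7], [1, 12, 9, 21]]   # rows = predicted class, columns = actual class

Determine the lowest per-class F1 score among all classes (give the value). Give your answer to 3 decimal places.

Per-class F1 score (2·TP/(2·TP+FP+FN)):
  class_0: TP=18, FP=8+6+3=17, FN=2+1+1=4 → 36/57 = 0.6316
  class_1: TP=15, FP=2+11+5=18, FN=8+6+12=26 → 30/74 = 0.4054
  class_2: TP=15, FP=1+6+7=14, FN=6+11+9=26 → 30/70 = 0.4286
  class_3: TP=21, FP=1+12+9=22, FN=3+5+7=15 → 42/79 = 0.5316
Lowest is class 'class_1' with F1 score = 0.405.

0.405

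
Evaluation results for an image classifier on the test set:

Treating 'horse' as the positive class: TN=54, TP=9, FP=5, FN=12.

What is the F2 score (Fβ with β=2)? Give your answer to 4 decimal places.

Fβ = (1+β²)·TP / ((1+β²)·TP + β²·FN + FP), with β²=4
= 5·9 / (5·9 + 4·12 + 5) = 0.4592

0.4592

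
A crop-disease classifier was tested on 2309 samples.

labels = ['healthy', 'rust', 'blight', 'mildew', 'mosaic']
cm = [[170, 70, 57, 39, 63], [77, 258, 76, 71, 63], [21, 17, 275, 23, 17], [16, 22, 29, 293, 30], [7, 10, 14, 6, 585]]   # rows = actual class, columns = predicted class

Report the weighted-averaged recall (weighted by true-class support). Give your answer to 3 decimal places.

Per-class recall (TP/(TP+FN)):
  healthy: TP=170, FN=70+57+39+63=229 → 170/399 = 0.4261
  rust: TP=258, FN=77+76+71+63=287 → 258/545 = 0.4734
  blight: TP=275, FN=21+17+23+17=78 → 275/353 = 0.7790
  mildew: TP=293, FN=16+22+29+30=97 → 293/390 = 0.7513
  mosaic: TP=585, FN=7+10+14+6=37 → 585/622 = 0.9405
Weighted-recall = Σ (supportᵢ/N)·recallᵢ with N=2309: (399/2309)·0.4261 + (545/2309)·0.4734 + (353/2309)·0.7790 + (390/2309)·0.7513 + (622/2309)·0.9405 = 0.685

0.685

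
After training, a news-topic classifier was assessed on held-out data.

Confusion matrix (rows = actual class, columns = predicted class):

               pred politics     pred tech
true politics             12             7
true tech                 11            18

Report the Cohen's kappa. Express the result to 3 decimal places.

Observed agreement pₒ = trace/N = 30/48 = 0.6250
Expected agreement pₑ = Σ (rowᵢ·colᵢ)/N² = (19·23 + 29·25)/48² = 0.5043
κ = (pₒ − pₑ)/(1 − pₑ) = (0.6250 − 0.5043)/(1 − 0.5043) = 0.243

0.243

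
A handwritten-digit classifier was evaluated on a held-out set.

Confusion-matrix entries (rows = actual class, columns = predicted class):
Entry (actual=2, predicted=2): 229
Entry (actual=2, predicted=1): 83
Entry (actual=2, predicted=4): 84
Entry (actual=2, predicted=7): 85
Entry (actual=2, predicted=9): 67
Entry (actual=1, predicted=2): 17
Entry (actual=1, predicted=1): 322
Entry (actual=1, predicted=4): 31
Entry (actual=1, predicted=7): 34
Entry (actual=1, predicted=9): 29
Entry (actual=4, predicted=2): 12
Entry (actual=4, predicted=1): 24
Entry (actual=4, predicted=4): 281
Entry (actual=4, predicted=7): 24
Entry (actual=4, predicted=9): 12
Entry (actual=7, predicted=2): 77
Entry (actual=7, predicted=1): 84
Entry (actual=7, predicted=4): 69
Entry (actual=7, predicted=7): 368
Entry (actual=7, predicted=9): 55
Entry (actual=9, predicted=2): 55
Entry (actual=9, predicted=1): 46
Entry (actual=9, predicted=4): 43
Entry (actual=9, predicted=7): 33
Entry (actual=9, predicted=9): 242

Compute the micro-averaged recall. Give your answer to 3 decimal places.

Micro-averaging pools counts across classes: ΣTP=1442, ΣFP=964, ΣFN=964.
Micro-recall = TP/(TP+FN) on pooled counts = 0.599 (equals overall accuracy in single-label multiclass).

0.599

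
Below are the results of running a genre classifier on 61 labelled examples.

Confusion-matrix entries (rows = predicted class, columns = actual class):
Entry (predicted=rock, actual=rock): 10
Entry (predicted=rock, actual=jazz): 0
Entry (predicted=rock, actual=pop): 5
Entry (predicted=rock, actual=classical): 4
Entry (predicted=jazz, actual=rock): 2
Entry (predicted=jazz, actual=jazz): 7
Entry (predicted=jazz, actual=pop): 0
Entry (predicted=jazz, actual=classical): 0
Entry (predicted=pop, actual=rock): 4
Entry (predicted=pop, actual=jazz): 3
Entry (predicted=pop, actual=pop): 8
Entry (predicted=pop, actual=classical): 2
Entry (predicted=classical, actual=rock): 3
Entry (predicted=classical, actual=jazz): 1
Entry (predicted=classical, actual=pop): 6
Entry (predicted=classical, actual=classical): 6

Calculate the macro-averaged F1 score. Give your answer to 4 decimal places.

Per-class F1 score (2·TP/(2·TP+FP+FN)):
  rock: TP=10, FP=0+5+4=9, FN=2+4+3=9 → 20/38 = 0.52632
  jazz: TP=7, FP=2+0+0=2, FN=0+3+1=4 → 14/20 = 0.70000
  pop: TP=8, FP=4+3+2=9, FN=5+0+6=11 → 16/36 = 0.44444
  classical: TP=6, FP=3+1+6=10, FN=4+0+2=6 → 12/28 = 0.42857
Macro-F1 score = mean = (0.52632 + 0.70000 + 0.44444 + 0.42857) / 4 = 0.5248

0.5248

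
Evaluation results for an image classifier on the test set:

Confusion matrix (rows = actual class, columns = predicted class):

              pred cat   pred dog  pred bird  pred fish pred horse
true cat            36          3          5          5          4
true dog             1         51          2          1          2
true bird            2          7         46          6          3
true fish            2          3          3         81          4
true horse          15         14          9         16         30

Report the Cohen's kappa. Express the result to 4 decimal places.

Observed agreement pₒ = trace/N = 244/351 = 0.69516
Expected agreement pₑ = Σ (rowᵢ·colᵢ)/N² = (53·56 + 57·78 + 64·65 + 93·109 + 84·43)/351² = 0.20554
κ = (pₒ − pₑ)/(1 − pₑ) = (0.69516 − 0.20554)/(1 − 0.20554) = 0.6163

0.6163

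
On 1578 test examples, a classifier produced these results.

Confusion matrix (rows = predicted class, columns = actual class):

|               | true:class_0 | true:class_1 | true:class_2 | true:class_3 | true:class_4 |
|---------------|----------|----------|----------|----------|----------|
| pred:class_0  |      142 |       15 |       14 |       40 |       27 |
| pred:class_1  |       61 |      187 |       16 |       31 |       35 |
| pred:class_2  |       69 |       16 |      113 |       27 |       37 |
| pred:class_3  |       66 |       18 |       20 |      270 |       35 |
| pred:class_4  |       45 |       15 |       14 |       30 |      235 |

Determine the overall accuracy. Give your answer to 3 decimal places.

0.600

Accuracy = trace / total = (142+187+113+270+235=947) / 1578 = 947/1578 = 0.600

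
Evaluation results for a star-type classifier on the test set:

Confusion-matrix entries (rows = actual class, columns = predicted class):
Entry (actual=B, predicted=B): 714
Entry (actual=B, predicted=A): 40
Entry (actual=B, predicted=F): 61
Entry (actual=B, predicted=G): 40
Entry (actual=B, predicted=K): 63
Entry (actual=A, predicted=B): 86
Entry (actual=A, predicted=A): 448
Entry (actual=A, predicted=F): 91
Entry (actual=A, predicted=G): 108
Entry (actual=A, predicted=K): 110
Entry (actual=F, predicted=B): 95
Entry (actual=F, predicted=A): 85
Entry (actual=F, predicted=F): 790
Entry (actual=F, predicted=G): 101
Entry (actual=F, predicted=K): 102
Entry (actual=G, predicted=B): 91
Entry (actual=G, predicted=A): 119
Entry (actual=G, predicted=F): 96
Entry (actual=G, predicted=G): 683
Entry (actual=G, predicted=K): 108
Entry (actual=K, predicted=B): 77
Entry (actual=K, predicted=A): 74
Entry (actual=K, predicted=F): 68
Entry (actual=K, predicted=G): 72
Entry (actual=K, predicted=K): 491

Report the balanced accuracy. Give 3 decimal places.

Balanced accuracy = mean of per-class recall.
  B: recall = 714/918 = 0.7778
  A: recall = 448/843 = 0.5314
  F: recall = 790/1173 = 0.6735
  G: recall = 683/1097 = 0.6226
  K: recall = 491/782 = 0.6279
Mean = (0.7778 + 0.5314 + 0.6735 + 0.6226 + 0.6279) / 5 = 0.647

0.647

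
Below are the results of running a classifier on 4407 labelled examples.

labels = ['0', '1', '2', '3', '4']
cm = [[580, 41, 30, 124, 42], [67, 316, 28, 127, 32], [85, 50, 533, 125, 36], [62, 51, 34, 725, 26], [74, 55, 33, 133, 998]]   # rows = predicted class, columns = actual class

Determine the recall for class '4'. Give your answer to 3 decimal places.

recall = TP/(TP+FN).
4: TP=998, FN=42+32+36+26=136 → 998/1134 = 0.8801

0.880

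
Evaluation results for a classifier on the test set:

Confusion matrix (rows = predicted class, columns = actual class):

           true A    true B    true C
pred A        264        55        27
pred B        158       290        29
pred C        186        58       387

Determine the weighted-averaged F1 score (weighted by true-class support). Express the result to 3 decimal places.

Per-class F1 score (2·TP/(2·TP+FP+FN)):
  A: TP=264, FP=55+27=82, FN=158+186=344 → 528/954 = 0.5535
  B: TP=290, FP=158+29=187, FN=55+58=113 → 580/880 = 0.6591
  C: TP=387, FP=186+58=244, FN=27+29=56 → 774/1074 = 0.7207
Weighted-F1 score = Σ (supportᵢ/N)·F1 scoreᵢ with N=1454: (608/1454)·0.5535 + (403/1454)·0.6591 + (443/1454)·0.7207 = 0.634

0.634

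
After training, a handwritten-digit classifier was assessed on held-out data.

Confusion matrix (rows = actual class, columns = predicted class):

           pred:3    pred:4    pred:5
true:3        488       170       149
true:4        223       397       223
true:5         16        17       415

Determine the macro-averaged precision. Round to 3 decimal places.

Per-class precision (TP/(TP+FP)):
  3: TP=488, FP=223+16=239 → 488/727 = 0.6713
  4: TP=397, FP=170+17=187 → 397/584 = 0.6798
  5: TP=415, FP=149+223=372 → 415/787 = 0.5273
Macro-precision = mean = (0.6713 + 0.6798 + 0.5273) / 3 = 0.626

0.626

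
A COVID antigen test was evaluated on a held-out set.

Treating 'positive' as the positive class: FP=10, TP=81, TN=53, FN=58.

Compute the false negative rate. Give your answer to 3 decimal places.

FNR = FN/(FN+TP) = 58/(58+81) = 0.417

0.417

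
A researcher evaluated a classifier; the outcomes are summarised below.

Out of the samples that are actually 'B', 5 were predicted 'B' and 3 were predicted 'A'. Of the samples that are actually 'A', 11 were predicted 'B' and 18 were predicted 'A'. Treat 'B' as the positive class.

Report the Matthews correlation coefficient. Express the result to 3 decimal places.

0.204

MCC = (TP·TN − FP·FN) / √((TP+FP)(TP+FN)(TN+FP)(TN+FN))
Numerator = 5·18 − 11·3 = 57
Denominator = √(16·8·29·21) = √77952 = 279.1989
MCC = 57 / 279.1989 = 0.204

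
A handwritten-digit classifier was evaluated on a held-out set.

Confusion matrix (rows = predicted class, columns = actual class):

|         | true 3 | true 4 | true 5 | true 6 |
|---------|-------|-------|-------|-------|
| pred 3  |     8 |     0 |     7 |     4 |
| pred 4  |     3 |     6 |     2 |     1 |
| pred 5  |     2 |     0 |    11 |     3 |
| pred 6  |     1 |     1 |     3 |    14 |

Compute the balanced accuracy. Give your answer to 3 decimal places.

0.636

Balanced accuracy = mean of per-class recall.
  3: recall = 8/14 = 0.5714
  4: recall = 6/7 = 0.8571
  5: recall = 11/23 = 0.4783
  6: recall = 14/22 = 0.6364
Mean = (0.5714 + 0.8571 + 0.4783 + 0.6364) / 4 = 0.636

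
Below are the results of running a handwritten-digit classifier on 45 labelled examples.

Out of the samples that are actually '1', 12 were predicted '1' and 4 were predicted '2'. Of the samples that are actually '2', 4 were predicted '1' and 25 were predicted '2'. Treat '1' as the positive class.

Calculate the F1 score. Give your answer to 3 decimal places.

Precision = TP/(TP+FP) = 12/16 = 0.7500
Recall = TP/(TP+FN) = 12/16 = 0.7500
F1 = 2·TP/(2·TP+FP+FN) = 24/32 = 0.750

0.750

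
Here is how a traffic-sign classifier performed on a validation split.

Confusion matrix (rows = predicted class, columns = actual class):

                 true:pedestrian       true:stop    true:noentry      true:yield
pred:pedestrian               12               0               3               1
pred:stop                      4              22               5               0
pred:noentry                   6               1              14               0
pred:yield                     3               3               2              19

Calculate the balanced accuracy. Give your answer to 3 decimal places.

0.715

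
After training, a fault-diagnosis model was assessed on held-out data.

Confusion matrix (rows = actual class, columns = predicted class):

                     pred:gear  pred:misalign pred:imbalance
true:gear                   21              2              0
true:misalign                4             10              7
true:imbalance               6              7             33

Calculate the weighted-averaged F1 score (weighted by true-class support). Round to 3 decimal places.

0.708

Per-class F1 score (2·TP/(2·TP+FP+FN)):
  gear: TP=21, FP=4+6=10, FN=2+0=2 → 42/54 = 0.7778
  misalign: TP=10, FP=2+7=9, FN=4+7=11 → 20/40 = 0.5000
  imbalance: TP=33, FP=0+7=7, FN=6+7=13 → 66/86 = 0.7674
Weighted-F1 score = Σ (supportᵢ/N)·F1 scoreᵢ with N=90: (23/90)·0.7778 + (21/90)·0.5000 + (46/90)·0.7674 = 0.708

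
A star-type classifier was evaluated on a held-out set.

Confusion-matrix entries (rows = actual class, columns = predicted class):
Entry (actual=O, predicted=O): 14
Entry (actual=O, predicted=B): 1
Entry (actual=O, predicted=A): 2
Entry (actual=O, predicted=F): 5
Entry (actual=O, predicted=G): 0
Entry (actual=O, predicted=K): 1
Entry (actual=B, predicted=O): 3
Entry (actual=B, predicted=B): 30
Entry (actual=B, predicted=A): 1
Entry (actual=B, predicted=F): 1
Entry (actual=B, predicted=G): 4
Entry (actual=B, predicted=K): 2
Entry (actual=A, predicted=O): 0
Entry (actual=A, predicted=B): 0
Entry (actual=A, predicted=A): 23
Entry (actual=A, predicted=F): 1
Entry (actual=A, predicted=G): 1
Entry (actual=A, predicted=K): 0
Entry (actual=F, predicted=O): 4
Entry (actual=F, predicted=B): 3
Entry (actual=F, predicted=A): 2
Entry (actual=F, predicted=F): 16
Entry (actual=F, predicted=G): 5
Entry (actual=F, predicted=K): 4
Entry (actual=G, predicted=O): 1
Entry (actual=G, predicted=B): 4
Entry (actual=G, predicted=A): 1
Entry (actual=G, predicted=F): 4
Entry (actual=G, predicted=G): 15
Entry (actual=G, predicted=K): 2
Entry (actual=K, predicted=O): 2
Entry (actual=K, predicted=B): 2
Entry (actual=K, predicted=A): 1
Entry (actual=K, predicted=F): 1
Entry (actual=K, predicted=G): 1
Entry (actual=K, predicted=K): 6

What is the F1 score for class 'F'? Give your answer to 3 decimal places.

F1 score = 2·TP/(2·TP+FP+FN).
F: TP=16, FP=5+1+1+4+1=12, FN=4+3+2+5+4=18 → 32/62 = 0.5161

0.516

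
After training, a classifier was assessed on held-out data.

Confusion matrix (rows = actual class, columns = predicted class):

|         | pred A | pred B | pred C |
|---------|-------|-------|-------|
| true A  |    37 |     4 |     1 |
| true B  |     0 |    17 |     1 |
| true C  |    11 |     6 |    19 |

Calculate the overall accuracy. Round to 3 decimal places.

0.760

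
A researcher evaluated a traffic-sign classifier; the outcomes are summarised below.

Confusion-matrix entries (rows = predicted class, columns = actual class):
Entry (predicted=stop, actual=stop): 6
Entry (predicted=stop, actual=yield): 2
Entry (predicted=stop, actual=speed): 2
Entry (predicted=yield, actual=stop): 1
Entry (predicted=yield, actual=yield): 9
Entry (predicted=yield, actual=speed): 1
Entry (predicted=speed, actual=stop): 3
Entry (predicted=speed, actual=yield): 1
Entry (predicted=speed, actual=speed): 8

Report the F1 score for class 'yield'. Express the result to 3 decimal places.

Treat 'yield' as positive and all other classes as negative.
F1 score = 2·TP/(2·TP+FP+FN).
yield: TP=9, FP=1+1=2, FN=2+1=3 → 18/23 = 0.7826

0.783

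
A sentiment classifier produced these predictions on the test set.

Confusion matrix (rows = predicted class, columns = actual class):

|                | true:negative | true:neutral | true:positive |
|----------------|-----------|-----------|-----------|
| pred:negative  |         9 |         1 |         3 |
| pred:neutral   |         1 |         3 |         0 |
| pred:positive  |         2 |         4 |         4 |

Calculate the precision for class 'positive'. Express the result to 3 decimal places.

0.400

Take TP from the diagonal, FP from the rest of the 'positive' prediction marginal, FN from the rest of the 'positive' actual marginal.
precision = TP/(TP+FP).
positive: TP=4, FP=2+4=6 → 4/10 = 0.4000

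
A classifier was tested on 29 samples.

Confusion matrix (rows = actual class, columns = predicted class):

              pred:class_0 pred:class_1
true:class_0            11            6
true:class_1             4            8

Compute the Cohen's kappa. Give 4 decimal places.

0.3062

Observed agreement pₒ = trace/N = 19/29 = 0.65517
Expected agreement pₑ = Σ (rowᵢ·colᵢ)/N² = (17·15 + 12·14)/29² = 0.50297
κ = (pₒ − pₑ)/(1 − pₑ) = (0.65517 − 0.50297)/(1 − 0.50297) = 0.3062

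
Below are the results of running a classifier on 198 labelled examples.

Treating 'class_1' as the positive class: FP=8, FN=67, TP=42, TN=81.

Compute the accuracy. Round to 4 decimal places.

Accuracy = (TP+TN)/N = (42+81)/198 = 0.6212

0.6212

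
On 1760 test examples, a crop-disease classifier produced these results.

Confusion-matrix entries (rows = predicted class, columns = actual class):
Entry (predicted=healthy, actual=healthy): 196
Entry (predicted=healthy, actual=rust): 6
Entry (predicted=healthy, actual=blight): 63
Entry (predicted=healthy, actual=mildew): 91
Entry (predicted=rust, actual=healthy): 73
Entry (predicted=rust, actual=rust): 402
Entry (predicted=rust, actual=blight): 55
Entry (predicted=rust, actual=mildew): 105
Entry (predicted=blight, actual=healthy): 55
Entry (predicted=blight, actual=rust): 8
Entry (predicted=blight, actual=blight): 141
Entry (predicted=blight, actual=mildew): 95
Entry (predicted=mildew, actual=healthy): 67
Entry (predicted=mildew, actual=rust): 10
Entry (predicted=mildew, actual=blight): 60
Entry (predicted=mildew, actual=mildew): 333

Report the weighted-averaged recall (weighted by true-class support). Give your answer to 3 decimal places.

Per-class recall (TP/(TP+FN)):
  healthy: TP=196, FN=73+55+67=195 → 196/391 = 0.5013
  rust: TP=402, FN=6+8+10=24 → 402/426 = 0.9437
  blight: TP=141, FN=63+55+60=178 → 141/319 = 0.4420
  mildew: TP=333, FN=91+105+95=291 → 333/624 = 0.5337
Weighted-recall = Σ (supportᵢ/N)·recallᵢ with N=1760: (391/1760)·0.5013 + (426/1760)·0.9437 + (319/1760)·0.4420 + (624/1760)·0.5337 = 0.609

0.609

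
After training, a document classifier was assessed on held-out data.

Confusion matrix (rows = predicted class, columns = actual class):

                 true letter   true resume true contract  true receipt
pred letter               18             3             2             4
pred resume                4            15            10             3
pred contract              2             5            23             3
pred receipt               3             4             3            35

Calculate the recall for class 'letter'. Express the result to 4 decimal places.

Treat 'letter' as positive and all other classes as negative.
recall = TP/(TP+FN).
letter: TP=18, FN=4+2+3=9 → 18/27 = 0.66667

0.6667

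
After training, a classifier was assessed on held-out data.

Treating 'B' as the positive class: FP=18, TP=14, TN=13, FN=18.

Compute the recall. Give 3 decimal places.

Recall = TP/(TP+FN) = 14/(14+18) = 14/32 = 0.438

0.438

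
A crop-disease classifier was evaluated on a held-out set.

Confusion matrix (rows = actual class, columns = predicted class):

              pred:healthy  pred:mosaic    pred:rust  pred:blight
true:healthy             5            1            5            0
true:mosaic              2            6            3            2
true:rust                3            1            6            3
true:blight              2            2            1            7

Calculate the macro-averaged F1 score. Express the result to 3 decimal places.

0.492

Per-class F1 score (2·TP/(2·TP+FP+FN)):
  healthy: TP=5, FP=2+3+2=7, FN=1+5+0=6 → 10/23 = 0.4348
  mosaic: TP=6, FP=1+1+2=4, FN=2+3+2=7 → 12/23 = 0.5217
  rust: TP=6, FP=5+3+1=9, FN=3+1+3=7 → 12/28 = 0.4286
  blight: TP=7, FP=0+2+3=5, FN=2+2+1=5 → 14/24 = 0.5833
Macro-F1 score = mean = (0.4348 + 0.5217 + 0.4286 + 0.5833) / 4 = 0.492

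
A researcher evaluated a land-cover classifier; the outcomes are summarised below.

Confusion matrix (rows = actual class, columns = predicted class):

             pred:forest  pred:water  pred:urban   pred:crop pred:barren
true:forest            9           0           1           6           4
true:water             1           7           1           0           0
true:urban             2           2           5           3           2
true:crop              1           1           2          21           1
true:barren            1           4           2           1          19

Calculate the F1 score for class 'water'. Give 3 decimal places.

F1 score = 2·TP/(2·TP+FP+FN).
water: TP=7, FP=0+2+1+4=7, FN=1+1+0+0=2 → 14/23 = 0.6087

0.609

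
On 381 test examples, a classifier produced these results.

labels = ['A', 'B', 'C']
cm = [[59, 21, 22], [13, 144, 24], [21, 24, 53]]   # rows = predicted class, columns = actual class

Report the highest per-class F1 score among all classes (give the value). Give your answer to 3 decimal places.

0.778

Per-class F1 score (2·TP/(2·TP+FP+FN)):
  A: TP=59, FP=21+22=43, FN=13+21=34 → 118/195 = 0.6051
  B: TP=144, FP=13+24=37, FN=21+24=45 → 288/370 = 0.7784
  C: TP=53, FP=21+24=45, FN=22+24=46 → 106/197 = 0.5381
Highest is class 'B' with F1 score = 0.778.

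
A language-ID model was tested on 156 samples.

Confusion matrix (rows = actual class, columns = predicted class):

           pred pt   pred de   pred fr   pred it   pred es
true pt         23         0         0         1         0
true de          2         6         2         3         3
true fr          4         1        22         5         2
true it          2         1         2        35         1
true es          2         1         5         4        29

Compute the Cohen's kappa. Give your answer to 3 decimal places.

Observed agreement pₒ = trace/N = 115/156 = 0.7372
Expected agreement pₑ = Σ (rowᵢ·colᵢ)/N² = (24·33 + 16·9 + 34·31 + 41·48 + 41·35)/156² = 0.2216
κ = (pₒ − pₑ)/(1 − pₑ) = (0.7372 − 0.2216)/(1 − 0.2216) = 0.662

0.662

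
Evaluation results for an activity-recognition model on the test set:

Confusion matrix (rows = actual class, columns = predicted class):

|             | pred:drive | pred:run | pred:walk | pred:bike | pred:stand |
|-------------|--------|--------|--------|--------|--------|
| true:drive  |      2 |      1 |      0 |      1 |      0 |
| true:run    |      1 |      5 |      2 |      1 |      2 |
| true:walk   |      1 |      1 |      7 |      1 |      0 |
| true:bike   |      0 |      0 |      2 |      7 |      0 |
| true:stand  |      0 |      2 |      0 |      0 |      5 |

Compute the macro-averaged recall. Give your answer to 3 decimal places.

0.629

Per-class recall (TP/(TP+FN)):
  drive: TP=2, FN=1+0+1+0=2 → 2/4 = 0.5000
  run: TP=5, FN=1+2+1+2=6 → 5/11 = 0.4545
  walk: TP=7, FN=1+1+1+0=3 → 7/10 = 0.7000
  bike: TP=7, FN=0+0+2+0=2 → 7/9 = 0.7778
  stand: TP=5, FN=0+2+0+0=2 → 5/7 = 0.7143
Macro-recall = mean = (0.5000 + 0.4545 + 0.7000 + 0.7778 + 0.7143) / 5 = 0.629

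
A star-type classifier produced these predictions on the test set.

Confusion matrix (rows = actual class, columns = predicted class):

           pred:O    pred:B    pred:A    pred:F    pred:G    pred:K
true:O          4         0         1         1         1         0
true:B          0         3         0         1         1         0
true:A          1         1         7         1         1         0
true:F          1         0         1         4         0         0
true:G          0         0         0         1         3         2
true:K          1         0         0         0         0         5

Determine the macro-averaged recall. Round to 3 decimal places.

0.635

Per-class recall (TP/(TP+FN)):
  O: TP=4, FN=0+1+1+1+0=3 → 4/7 = 0.5714
  B: TP=3, FN=0+0+1+1+0=2 → 3/5 = 0.6000
  A: TP=7, FN=1+1+1+1+0=4 → 7/11 = 0.6364
  F: TP=4, FN=1+0+1+0+0=2 → 4/6 = 0.6667
  G: TP=3, FN=0+0+0+1+2=3 → 3/6 = 0.5000
  K: TP=5, FN=1+0+0+0+0=1 → 5/6 = 0.8333
Macro-recall = mean = (0.5714 + 0.6000 + 0.6364 + 0.6667 + 0.5000 + 0.8333) / 6 = 0.635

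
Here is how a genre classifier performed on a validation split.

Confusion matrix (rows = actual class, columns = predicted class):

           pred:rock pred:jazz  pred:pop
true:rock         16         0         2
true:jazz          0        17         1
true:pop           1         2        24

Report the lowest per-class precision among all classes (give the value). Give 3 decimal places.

0.889

Per-class precision (TP/(TP+FP)):
  rock: TP=16, FP=0+1=1 → 16/17 = 0.9412
  jazz: TP=17, FP=0+2=2 → 17/19 = 0.8947
  pop: TP=24, FP=2+1=3 → 24/27 = 0.8889
Lowest is class 'pop' with precision = 0.889.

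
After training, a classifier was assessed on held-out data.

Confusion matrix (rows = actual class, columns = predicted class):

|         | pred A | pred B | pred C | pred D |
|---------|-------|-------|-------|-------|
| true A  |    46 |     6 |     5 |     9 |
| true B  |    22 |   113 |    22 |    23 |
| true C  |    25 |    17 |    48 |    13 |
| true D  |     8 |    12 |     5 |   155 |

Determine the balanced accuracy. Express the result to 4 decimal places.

0.6630

Balanced accuracy = mean of per-class recall.
  A: recall = 46/66 = 0.69697
  B: recall = 113/180 = 0.62778
  C: recall = 48/103 = 0.46602
  D: recall = 155/180 = 0.86111
Mean = (0.69697 + 0.62778 + 0.46602 + 0.86111) / 4 = 0.6630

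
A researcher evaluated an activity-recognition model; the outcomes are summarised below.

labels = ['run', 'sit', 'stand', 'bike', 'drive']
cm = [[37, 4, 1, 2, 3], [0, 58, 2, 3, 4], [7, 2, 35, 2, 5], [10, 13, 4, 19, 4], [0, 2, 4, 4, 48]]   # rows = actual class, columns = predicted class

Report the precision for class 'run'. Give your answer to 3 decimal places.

0.685

Treat 'run' as positive and all other classes as negative.
precision = TP/(TP+FP).
run: TP=37, FP=0+7+10+0=17 → 37/54 = 0.6852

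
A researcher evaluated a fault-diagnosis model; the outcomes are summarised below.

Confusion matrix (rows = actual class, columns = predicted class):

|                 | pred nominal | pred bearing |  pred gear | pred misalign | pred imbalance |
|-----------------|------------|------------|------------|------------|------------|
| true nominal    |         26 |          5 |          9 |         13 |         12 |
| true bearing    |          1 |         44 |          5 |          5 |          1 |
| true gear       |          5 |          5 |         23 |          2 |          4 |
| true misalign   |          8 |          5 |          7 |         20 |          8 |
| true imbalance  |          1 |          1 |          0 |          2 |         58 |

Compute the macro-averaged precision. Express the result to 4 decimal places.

Per-class precision (TP/(TP+FP)):
  nominal: TP=26, FP=1+5+8+1=15 → 26/41 = 0.63415
  bearing: TP=44, FP=5+5+5+1=16 → 44/60 = 0.73333
  gear: TP=23, FP=9+5+7+0=21 → 23/44 = 0.52273
  misalign: TP=20, FP=13+5+2+2=22 → 20/42 = 0.47619
  imbalance: TP=58, FP=12+1+4+8=25 → 58/83 = 0.69880
Macro-precision = mean = (0.63415 + 0.73333 + 0.52273 + 0.47619 + 0.69880) / 5 = 0.6130

0.6130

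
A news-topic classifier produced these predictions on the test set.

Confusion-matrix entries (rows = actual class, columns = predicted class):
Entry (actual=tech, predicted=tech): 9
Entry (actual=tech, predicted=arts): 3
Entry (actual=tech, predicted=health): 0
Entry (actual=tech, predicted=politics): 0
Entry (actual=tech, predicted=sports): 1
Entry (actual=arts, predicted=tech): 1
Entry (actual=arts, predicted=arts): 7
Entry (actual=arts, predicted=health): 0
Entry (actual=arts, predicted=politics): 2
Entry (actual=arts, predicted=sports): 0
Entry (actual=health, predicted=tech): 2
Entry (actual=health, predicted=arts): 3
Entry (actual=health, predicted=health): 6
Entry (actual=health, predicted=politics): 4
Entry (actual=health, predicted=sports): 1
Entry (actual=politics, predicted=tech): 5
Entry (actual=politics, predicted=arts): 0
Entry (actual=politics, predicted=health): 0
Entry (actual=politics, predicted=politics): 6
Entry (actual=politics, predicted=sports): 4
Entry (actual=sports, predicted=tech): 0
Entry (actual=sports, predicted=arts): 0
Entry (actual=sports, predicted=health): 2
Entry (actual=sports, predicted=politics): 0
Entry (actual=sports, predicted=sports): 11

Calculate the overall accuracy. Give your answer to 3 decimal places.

Accuracy = trace / total = (9+7+6+6+11=39) / 67 = 39/67 = 0.582

0.582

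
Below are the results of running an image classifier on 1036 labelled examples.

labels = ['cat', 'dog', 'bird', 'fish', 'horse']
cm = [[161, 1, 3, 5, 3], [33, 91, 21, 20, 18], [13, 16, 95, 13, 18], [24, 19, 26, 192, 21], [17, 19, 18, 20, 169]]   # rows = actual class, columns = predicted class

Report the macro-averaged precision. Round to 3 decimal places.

Per-class precision (TP/(TP+FP)):
  cat: TP=161, FP=33+13+24+17=87 → 161/248 = 0.6492
  dog: TP=91, FP=1+16+19+19=55 → 91/146 = 0.6233
  bird: TP=95, FP=3+21+26+18=68 → 95/163 = 0.5828
  fish: TP=192, FP=5+20+13+20=58 → 192/250 = 0.7680
  horse: TP=169, FP=3+18+18+21=60 → 169/229 = 0.7380
Macro-precision = mean = (0.6492 + 0.6233 + 0.5828 + 0.7680 + 0.7380) / 5 = 0.672

0.672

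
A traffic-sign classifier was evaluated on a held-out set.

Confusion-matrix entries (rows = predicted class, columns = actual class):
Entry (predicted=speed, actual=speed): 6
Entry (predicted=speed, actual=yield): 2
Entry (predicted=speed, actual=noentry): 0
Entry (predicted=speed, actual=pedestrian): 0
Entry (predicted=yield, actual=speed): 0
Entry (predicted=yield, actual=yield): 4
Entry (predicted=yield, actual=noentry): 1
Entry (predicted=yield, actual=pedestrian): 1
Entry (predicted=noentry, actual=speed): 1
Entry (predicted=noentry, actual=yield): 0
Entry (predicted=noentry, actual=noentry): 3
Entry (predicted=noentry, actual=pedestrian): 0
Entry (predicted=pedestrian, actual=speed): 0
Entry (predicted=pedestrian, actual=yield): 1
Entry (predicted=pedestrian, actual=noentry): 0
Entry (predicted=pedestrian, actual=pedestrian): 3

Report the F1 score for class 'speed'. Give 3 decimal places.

0.800

Treat 'speed' as positive and all other classes as negative.
F1 score = 2·TP/(2·TP+FP+FN).
speed: TP=6, FP=2+0+0=2, FN=0+1+0=1 → 12/15 = 0.8000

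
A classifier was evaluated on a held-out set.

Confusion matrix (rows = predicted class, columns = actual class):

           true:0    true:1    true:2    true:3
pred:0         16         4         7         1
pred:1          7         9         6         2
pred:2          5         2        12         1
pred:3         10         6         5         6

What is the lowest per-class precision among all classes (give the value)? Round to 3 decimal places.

0.222

Per-class precision (TP/(TP+FP)):
  0: TP=16, FP=4+7+1=12 → 16/28 = 0.5714
  1: TP=9, FP=7+6+2=15 → 9/24 = 0.3750
  2: TP=12, FP=5+2+1=8 → 12/20 = 0.6000
  3: TP=6, FP=10+6+5=21 → 6/27 = 0.2222
Lowest is class '3' with precision = 0.222.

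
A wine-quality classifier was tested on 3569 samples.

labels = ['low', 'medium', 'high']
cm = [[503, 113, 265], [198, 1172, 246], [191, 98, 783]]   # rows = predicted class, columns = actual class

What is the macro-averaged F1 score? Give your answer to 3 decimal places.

0.670

Per-class F1 score (2·TP/(2·TP+FP+FN)):
  low: TP=503, FP=113+265=378, FN=198+191=389 → 1006/1773 = 0.5674
  medium: TP=1172, FP=198+246=444, FN=113+98=211 → 2344/2999 = 0.7816
  high: TP=783, FP=191+98=289, FN=265+246=511 → 1566/2366 = 0.6619
Macro-F1 score = mean = (0.5674 + 0.7816 + 0.6619) / 3 = 0.670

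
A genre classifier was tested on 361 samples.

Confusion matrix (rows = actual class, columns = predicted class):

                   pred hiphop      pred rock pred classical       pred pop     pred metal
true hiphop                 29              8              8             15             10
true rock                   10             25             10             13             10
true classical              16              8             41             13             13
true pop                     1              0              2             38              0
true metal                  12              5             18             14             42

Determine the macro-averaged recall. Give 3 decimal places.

0.524

Per-class recall (TP/(TP+FN)):
  hiphop: TP=29, FN=8+8+15+10=41 → 29/70 = 0.4143
  rock: TP=25, FN=10+10+13+10=43 → 25/68 = 0.3676
  classical: TP=41, FN=16+8+13+13=50 → 41/91 = 0.4505
  pop: TP=38, FN=1+0+2+0=3 → 38/41 = 0.9268
  metal: TP=42, FN=12+5+18+14=49 → 42/91 = 0.4615
Macro-recall = mean = (0.4143 + 0.3676 + 0.4505 + 0.9268 + 0.4615) / 5 = 0.524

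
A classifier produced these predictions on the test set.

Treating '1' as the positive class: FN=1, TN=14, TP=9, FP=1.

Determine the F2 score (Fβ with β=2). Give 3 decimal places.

Fβ = (1+β²)·TP / ((1+β²)·TP + β²·FN + FP), with β²=4
= 5·9 / (5·9 + 4·1 + 1) = 0.900

0.900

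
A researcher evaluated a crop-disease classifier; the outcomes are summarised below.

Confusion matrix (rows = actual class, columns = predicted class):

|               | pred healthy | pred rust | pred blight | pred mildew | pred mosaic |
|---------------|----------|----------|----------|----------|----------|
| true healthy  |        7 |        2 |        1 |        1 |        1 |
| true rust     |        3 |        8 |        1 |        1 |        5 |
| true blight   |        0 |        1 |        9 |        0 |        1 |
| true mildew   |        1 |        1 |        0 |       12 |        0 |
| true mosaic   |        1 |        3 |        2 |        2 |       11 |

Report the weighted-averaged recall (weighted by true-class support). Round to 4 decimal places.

0.6351

Per-class recall (TP/(TP+FN)):
  healthy: TP=7, FN=2+1+1+1=5 → 7/12 = 0.58333
  rust: TP=8, FN=3+1+1+5=10 → 8/18 = 0.44444
  blight: TP=9, FN=0+1+0+1=2 → 9/11 = 0.81818
  mildew: TP=12, FN=1+1+0+0=2 → 12/14 = 0.85714
  mosaic: TP=11, FN=1+3+2+2=8 → 11/19 = 0.57895
Weighted-recall = Σ (supportᵢ/N)·recallᵢ with N=74: (12/74)·0.58333 + (18/74)·0.44444 + (11/74)·0.81818 + (14/74)·0.85714 + (19/74)·0.57895 = 0.6351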